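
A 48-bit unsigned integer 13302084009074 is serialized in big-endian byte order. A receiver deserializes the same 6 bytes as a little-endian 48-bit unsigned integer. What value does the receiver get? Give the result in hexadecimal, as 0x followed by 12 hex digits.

13302084009074 in 48-bit hexadecimal is 0x0C1921FDFC72.
Stored big-endian, the bytes at ascending addresses are 0C 19 21 FD FC 72.
Read back as little-endian, the first byte is least significant, giving 0x72FCFD21190C.

0x72FCFD21190C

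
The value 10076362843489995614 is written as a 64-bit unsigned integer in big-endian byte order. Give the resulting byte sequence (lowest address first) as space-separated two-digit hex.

10076362843489995614 in hexadecimal, padded to 64 bits, is 0x8BD66E9E8A2A8B5E.
Split into bytes (most-significant first): 8B D6 6E 9E 8A 2A 8B 5E.
In big-endian order the high byte comes first in memory.
So the memory order matches the most-significant-first order: 8B D6 6E 9E 8A 2A 8B 5E.

8B D6 6E 9E 8A 2A 8B 5E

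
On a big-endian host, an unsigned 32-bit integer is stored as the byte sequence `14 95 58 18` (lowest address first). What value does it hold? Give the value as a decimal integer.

In big-endian order the high byte comes first in memory.
The bytes are already most-significant first: 0x14955818.
0x14955818 = 345331736.

345331736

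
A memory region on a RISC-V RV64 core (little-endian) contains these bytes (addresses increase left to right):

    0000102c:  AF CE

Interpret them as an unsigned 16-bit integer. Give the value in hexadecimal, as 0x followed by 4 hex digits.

In little-endian order the low byte comes first in memory.
Reassemble most-significant byte first: CE AF → 0xCEAF.

0xCEAF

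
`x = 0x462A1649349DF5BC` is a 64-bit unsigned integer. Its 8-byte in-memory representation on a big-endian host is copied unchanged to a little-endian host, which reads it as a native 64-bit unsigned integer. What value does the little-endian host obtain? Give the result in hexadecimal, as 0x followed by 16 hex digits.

Stored big-endian, the bytes at ascending addresses are 46 2A 16 49 34 9D F5 BC.
Read back as little-endian, the first byte is least significant, giving 0xBCF59D3449162A46.

0xBCF59D3449162A46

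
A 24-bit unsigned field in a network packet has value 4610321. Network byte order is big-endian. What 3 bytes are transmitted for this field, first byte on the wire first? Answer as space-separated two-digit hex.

46 59 11

4610321 in hexadecimal, padded to 24 bits, is 0x465911.
Split into bytes (most-significant first): 46 59 11.
Big-endian: lowest address holds the most-significant byte.
So the memory order matches the most-significant-first order: 46 59 11.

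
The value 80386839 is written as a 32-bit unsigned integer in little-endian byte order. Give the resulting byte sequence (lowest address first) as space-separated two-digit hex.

80386839 in hexadecimal, padded to 32 bits, is 0x04CA9B17.
Split into bytes (most-significant first): 04 CA 9B 17.
In little-endian order the low byte comes first in memory.
So at ascending addresses the bytes are 17 9B CA 04.

17 9B CA 04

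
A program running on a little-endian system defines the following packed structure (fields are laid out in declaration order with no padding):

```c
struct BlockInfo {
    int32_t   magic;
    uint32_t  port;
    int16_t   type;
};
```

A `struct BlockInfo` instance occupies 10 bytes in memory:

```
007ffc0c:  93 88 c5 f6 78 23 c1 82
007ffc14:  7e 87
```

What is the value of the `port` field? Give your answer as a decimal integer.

2193695608

`port` follows `magic` (4 bytes), so it starts at byte offset 4 and occupies 4 bytes.
Bytes at offsets 4..7: 78 23 C1 82.
Little-endian: lowest address holds the least-significant byte.
Reassemble most-significant byte first: 82 C1 23 78 → 0x82C12378.
0x82C12378 = 2193695608.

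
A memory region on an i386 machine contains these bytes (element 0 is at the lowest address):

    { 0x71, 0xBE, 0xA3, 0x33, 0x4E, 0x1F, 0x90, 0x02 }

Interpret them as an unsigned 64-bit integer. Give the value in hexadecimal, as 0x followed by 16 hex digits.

Little-endian: lowest address holds the least-significant byte.
Reassemble most-significant byte first: 02 90 1F 4E 33 A3 BE 71 → 0x02901F4E33A3BE71.

0x02901F4E33A3BE71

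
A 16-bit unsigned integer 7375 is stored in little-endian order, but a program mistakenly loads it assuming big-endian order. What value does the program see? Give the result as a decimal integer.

53020

7375 in 16-bit hexadecimal is 0x1CCF.
Stored little-endian, the bytes at ascending addresses are CF 1C.
Read back as big-endian, the last byte is least significant, giving 0xCF1C.
0xCF1C = 53020.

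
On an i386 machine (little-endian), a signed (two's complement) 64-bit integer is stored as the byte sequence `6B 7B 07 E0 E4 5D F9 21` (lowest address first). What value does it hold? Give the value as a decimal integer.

In little-endian order the low byte comes first in memory.
Reassemble most-significant byte first: 21 F9 5D E4 E0 07 7B 6B → 0x21F95DE4E0077B6B.
0x21F95DE4E0077B6B = 2448091110045088619.

2448091110045088619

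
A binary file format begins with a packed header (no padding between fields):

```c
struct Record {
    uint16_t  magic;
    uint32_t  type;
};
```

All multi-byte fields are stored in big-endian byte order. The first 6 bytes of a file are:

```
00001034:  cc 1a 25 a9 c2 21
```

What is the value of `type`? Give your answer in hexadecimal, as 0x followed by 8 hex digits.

0x25A9C221

`type` follows `magic` (2 bytes), so it starts at byte offset 2 and occupies 4 bytes.
Bytes at offsets 2..5: 25 A9 C2 21.
Big-endian: lowest address holds the most-significant byte.
The bytes are already most-significant first: 0x25A9C221.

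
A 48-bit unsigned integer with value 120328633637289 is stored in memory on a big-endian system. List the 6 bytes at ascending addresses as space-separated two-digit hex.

120328633637289 in hexadecimal, padded to 48 bits, is 0x6D703176D9A9.
Split into bytes (most-significant first): 6D 70 31 76 D9 A9.
In big-endian order the high byte comes first in memory.
So the memory order matches the most-significant-first order: 6D 70 31 76 D9 A9.

6D 70 31 76 D9 A9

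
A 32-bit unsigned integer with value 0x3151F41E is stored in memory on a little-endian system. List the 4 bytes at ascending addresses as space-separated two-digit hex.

1E F4 51 31

Split into bytes (most-significant first): 31 51 F4 1E.
Little-endian stores the least-significant byte at the lowest address.
So at ascending addresses the bytes are 1E F4 51 31.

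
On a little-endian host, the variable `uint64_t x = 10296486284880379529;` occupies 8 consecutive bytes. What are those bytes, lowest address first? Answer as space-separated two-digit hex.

10296486284880379529 in hexadecimal, padded to 64 bits, is 0x8EE477B914F9FE89.
Split into bytes (most-significant first): 8E E4 77 B9 14 F9 FE 89.
Little-endian: lowest address holds the least-significant byte.
So at ascending addresses the bytes are 89 FE F9 14 B9 77 E4 8E.

89 FE F9 14 B9 77 E4 8E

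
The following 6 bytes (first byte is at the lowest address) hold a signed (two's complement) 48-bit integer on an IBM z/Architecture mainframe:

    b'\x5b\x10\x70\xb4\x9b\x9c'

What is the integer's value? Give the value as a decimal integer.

In big-endian order the high byte comes first in memory.
The bytes are already most-significant first: 0x5B1070B49B9C.
0x5B1070B49B9C = 100126168488860.

100126168488860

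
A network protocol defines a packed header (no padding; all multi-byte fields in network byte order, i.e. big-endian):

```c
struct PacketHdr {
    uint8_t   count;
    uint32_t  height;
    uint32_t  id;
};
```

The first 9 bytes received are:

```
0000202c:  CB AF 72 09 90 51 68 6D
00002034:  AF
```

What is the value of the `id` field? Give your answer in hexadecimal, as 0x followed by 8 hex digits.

0x51686DAF

`id` follows `count` (1 B), `height` (4 B), so it starts at offset 1 + 4 = 5 and occupies 4 bytes.
Bytes at offsets 5..8: 51 68 6D AF.
Big-endian: lowest address holds the most-significant byte.
The bytes are already most-significant first: 0x51686DAF.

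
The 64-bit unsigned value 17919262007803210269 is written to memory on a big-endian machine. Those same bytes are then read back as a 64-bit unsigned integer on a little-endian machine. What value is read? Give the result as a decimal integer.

2119580331483967224

17919262007803210269 in 64-bit hexadecimal is 0xF8AE01DB14436A1D.
Stored big-endian, the bytes at ascending addresses are F8 AE 01 DB 14 43 6A 1D.
Read back as little-endian, the first byte is least significant, giving 0x1D6A4314DB01AEF8.
0x1D6A4314DB01AEF8 = 2119580331483967224.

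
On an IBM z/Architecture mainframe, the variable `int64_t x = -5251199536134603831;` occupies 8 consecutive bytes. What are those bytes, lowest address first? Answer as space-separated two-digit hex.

B7 1F FD D8 0C 00 3B C9

Two's complement of -5251199536134603831 in 64 bits: 5251199536134603831 = 0x48E00227F3FFC437; invert → 0xB71FFDD80C003BC8; add 1 → 0xB71FFDD80C003BC9.
Split into bytes (most-significant first): B7 1F FD D8 0C 00 3B C9.
Big-endian stores the most-significant byte at the lowest address.
So the memory order matches the most-significant-first order: B7 1F FD D8 0C 00 3B C9.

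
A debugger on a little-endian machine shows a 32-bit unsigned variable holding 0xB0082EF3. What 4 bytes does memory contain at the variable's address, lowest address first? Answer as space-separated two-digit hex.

F3 2E 08 B0

Split into bytes (most-significant first): B0 08 2E F3.
Little-endian stores the least-significant byte at the lowest address.
So at ascending addresses the bytes are F3 2E 08 B0.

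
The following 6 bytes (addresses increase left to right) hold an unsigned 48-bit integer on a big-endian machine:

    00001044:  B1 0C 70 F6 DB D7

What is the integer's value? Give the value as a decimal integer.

194666992950231

Big-endian stores the most-significant byte at the lowest address.
The bytes are already most-significant first: 0xB10C70F6DBD7.
0xB10C70F6DBD7 = 194666992950231.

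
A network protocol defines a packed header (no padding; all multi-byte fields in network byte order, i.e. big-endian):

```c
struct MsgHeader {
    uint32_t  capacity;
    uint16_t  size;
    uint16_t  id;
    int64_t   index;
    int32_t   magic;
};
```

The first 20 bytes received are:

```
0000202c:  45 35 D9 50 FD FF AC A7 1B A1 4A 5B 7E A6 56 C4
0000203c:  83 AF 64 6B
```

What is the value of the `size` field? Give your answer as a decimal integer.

65023

`size` follows `capacity` (4 bytes), so it starts at byte offset 4 and occupies 2 bytes.
Bytes at offsets 4..5: FD FF.
Big-endian stores the most-significant byte at the lowest address.
The bytes are already most-significant first: 0xFDFF.
0xFDFF = 65023.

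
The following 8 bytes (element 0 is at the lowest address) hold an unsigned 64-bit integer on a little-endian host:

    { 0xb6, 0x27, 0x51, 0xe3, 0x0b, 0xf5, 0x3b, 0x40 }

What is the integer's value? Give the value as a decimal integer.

4628562473460508598

Little-endian: lowest address holds the least-significant byte.
Reassemble most-significant byte first: 40 3B F5 0B E3 51 27 B6 → 0x403BF50BE35127B6.
0x403BF50BE35127B6 = 4628562473460508598.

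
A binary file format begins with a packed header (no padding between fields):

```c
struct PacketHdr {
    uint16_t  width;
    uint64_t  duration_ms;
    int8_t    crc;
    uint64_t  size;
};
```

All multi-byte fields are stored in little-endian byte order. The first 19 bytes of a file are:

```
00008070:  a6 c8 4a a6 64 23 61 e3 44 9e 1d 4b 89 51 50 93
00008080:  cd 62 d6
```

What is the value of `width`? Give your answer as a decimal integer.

51366

`width` is the first field, at byte offset 0, occupying 2 bytes.
Bytes at offsets 0..1: A6 C8.
In little-endian order the low byte comes first in memory.
Reassemble most-significant byte first: C8 A6 → 0xC8A6.
0xC8A6 = 51366.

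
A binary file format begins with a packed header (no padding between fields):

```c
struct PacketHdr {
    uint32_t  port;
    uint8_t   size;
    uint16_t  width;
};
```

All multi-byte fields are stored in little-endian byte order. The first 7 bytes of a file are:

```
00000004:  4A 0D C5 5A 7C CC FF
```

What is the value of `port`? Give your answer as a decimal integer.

1522863434

`port` is the first field, at byte offset 0, occupying 4 bytes.
Bytes at offsets 0..3: 4A 0D C5 5A.
In little-endian order the low byte comes first in memory.
Reassemble most-significant byte first: 5A C5 0D 4A → 0x5AC50D4A.
0x5AC50D4A = 1522863434.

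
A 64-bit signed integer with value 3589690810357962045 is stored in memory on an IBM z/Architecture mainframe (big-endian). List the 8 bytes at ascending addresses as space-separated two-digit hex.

31 D1 24 C5 E4 DE D5 3D

3589690810357962045 in hexadecimal, padded to 64 bits, is 0x31D124C5E4DED53D.
Split into bytes (most-significant first): 31 D1 24 C5 E4 DE D5 3D.
In big-endian order the high byte comes first in memory.
So the memory order matches the most-significant-first order: 31 D1 24 C5 E4 DE D5 3D.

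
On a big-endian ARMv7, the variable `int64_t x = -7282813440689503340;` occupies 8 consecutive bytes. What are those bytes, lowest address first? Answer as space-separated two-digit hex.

9A EE 3F C2 FE 43 03 94

Two's complement of -7282813440689503340 in 64 bits: 7282813440689503340 = 0x6511C03D01BCFC6C; invert → 0x9AEE3FC2FE430393; add 1 → 0x9AEE3FC2FE430394.
Split into bytes (most-significant first): 9A EE 3F C2 FE 43 03 94.
Big-endian stores the most-significant byte at the lowest address.
So the memory order matches the most-significant-first order: 9A EE 3F C2 FE 43 03 94.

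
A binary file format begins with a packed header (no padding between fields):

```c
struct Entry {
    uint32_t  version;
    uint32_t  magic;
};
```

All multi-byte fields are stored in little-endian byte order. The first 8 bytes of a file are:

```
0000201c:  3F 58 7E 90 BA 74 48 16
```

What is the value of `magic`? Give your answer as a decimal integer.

`magic` follows `version` (4 bytes), so it starts at byte offset 4 and occupies 4 bytes.
Bytes at offsets 4..7: BA 74 48 16.
Little-endian stores the least-significant byte at the lowest address.
Reassemble most-significant byte first: 16 48 74 BA → 0x164874BA.
0x164874BA = 373847226.

373847226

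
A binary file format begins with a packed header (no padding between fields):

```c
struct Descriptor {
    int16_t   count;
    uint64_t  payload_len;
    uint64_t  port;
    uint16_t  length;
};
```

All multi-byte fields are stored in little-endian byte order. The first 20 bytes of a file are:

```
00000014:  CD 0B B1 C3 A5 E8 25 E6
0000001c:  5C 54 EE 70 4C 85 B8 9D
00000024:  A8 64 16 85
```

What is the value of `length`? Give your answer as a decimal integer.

`length` follows `count` (2 B), `payload_len` (8 B), `port` (8 B), so it starts at offset 2 + 8 + 8 = 18 and occupies 2 bytes.
Bytes at offsets 18..19: 16 85.
Little-endian: lowest address holds the least-significant byte.
Reassemble most-significant byte first: 85 16 → 0x8516.
0x8516 = 34070.

34070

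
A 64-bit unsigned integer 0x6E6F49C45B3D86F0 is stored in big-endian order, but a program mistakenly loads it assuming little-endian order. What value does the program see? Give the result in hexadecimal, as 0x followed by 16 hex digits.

Stored big-endian, the bytes at ascending addresses are 6E 6F 49 C4 5B 3D 86 F0.
Read back as little-endian, the first byte is least significant, giving 0xF0863D5BC4496F6E.

0xF0863D5BC4496F6E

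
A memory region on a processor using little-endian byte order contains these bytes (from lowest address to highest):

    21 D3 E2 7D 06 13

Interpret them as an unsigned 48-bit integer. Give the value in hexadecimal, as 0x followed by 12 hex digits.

0x13067DE2D321

Little-endian stores the least-significant byte at the lowest address.
Reassemble most-significant byte first: 13 06 7D E2 D3 21 → 0x13067DE2D321.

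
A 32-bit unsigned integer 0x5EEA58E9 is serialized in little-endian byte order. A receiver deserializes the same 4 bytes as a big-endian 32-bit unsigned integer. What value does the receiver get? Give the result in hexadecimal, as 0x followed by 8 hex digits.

Stored little-endian, the bytes at ascending addresses are E9 58 EA 5E.
Read back as big-endian, the last byte is least significant, giving 0xE958EA5E.

0xE958EA5E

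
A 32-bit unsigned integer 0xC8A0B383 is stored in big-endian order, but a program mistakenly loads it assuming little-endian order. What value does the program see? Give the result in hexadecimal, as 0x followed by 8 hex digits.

0x83B3A0C8

Stored big-endian, the bytes at ascending addresses are C8 A0 B3 83.
Read back as little-endian, the first byte is least significant, giving 0x83B3A0C8.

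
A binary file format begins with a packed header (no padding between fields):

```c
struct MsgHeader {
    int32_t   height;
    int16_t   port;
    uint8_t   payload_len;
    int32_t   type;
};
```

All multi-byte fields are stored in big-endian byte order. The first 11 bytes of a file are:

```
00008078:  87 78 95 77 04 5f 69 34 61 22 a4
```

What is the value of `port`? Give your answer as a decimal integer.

1119

`port` follows `height` (4 bytes), so it starts at byte offset 4 and occupies 2 bytes.
Bytes at offsets 4..5: 04 5F.
In big-endian order the high byte comes first in memory.
The bytes are already most-significant first: 0x045F.
0x045F = 1119.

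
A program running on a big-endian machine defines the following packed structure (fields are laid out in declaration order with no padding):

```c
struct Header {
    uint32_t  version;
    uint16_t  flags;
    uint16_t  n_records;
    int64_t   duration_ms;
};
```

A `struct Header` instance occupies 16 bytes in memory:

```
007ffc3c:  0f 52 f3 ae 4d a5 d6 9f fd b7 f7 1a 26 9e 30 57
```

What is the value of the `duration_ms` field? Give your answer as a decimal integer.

`duration_ms` follows `version` (4 B), `flags` (2 B), `n_records` (2 B), so it starts at offset 4 + 2 + 2 = 8 and occupies 8 bytes.
Bytes at offsets 8..15: FD B7 F7 1A 26 9E 30 57.
Big-endian stores the most-significant byte at the lowest address.
The bytes are already most-significant first: 0xFDB7F71A269E3057.
Top bit is set, so as a signed 64-bit value this is 0xFDB7F71A269E3057 − 2^64 = -164391169686622121.

-164391169686622121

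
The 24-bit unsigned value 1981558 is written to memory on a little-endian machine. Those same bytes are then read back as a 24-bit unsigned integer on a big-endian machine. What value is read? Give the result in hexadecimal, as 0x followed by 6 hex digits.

0x763C1E

1981558 in 24-bit hexadecimal is 0x1E3C76.
Stored little-endian, the bytes at ascending addresses are 76 3C 1E.
Read back as big-endian, the last byte is least significant, giving 0x763C1E.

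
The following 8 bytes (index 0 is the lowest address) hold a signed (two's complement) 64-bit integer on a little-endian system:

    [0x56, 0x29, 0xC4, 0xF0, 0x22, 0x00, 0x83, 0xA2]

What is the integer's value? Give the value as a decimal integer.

Little-endian: lowest address holds the least-significant byte.
Reassemble most-significant byte first: A2 83 00 22 F0 C4 29 56 → 0xA2830022F0C42956.
Top bit is set, so as a signed 64-bit value this is 0xA2830022F0C42956 − 2^64 = -6736540467547854506.

-6736540467547854506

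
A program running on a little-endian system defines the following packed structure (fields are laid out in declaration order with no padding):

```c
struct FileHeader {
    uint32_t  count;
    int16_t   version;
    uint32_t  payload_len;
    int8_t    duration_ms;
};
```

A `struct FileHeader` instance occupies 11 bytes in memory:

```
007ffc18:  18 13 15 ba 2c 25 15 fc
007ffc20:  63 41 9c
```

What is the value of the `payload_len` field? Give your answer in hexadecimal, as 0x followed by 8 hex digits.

0x4163FC15

`payload_len` follows `count` (4 B), `version` (2 B), so it starts at offset 4 + 2 = 6 and occupies 4 bytes.
Bytes at offsets 6..9: 15 FC 63 41.
In little-endian order the low byte comes first in memory.
Reassemble most-significant byte first: 41 63 FC 15 → 0x4163FC15.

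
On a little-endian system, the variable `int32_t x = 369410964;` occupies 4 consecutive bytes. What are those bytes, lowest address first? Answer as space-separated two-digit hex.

94 C3 04 16

369410964 in hexadecimal, padded to 32 bits, is 0x1604C394.
Split into bytes (most-significant first): 16 04 C3 94.
In little-endian order the low byte comes first in memory.
So at ascending addresses the bytes are 94 C3 04 16.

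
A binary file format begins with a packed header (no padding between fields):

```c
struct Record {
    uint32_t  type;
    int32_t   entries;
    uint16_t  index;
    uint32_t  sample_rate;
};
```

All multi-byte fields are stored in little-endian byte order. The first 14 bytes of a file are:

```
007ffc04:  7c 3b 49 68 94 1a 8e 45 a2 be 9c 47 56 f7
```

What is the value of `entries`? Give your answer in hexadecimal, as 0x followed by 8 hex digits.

0x458E1A94

`entries` follows `type` (4 bytes), so it starts at byte offset 4 and occupies 4 bytes.
Bytes at offsets 4..7: 94 1A 8E 45.
In little-endian order the low byte comes first in memory.
Reassemble most-significant byte first: 45 8E 1A 94 → 0x458E1A94.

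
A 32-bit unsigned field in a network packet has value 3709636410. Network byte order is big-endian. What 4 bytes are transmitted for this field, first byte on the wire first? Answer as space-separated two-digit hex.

3709636410 in hexadecimal, padded to 32 bits, is 0xDD1C8F3A.
Split into bytes (most-significant first): DD 1C 8F 3A.
In big-endian order the high byte comes first in memory.
So the memory order matches the most-significant-first order: DD 1C 8F 3A.

DD 1C 8F 3A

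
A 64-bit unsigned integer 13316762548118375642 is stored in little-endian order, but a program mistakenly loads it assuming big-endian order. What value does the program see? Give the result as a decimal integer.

15730179006968155832

13316762548118375642 in 64-bit hexadecimal is 0xB8CEA4FB76D24CDA.
Stored little-endian, the bytes at ascending addresses are DA 4C D2 76 FB A4 CE B8.
Read back as big-endian, the last byte is least significant, giving 0xDA4CD276FBA4CEB8.
0xDA4CD276FBA4CEB8 = 15730179006968155832.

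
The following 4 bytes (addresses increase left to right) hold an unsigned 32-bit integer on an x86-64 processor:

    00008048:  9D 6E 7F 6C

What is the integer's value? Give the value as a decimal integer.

1820290717

In little-endian order the low byte comes first in memory.
Reassemble most-significant byte first: 6C 7F 6E 9D → 0x6C7F6E9D.
0x6C7F6E9D = 1820290717.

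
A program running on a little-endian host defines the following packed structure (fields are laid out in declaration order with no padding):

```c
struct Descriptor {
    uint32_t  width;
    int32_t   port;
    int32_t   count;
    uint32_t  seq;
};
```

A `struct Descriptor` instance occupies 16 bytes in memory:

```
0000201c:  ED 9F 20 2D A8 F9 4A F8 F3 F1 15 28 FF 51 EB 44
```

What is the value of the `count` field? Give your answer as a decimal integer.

672526835

`count` follows `width` (4 B), `port` (4 B), so it starts at offset 4 + 4 = 8 and occupies 4 bytes.
Bytes at offsets 8..11: F3 F1 15 28.
In little-endian order the low byte comes first in memory.
Reassemble most-significant byte first: 28 15 F1 F3 → 0x2815F1F3.
0x2815F1F3 = 672526835.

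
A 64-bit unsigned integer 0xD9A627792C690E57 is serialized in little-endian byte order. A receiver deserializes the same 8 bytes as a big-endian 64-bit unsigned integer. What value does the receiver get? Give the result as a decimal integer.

6273066970705798873

Stored little-endian, the bytes at ascending addresses are 57 0E 69 2C 79 27 A6 D9.
Read back as big-endian, the last byte is least significant, giving 0x570E692C7927A6D9.
0x570E692C7927A6D9 = 6273066970705798873.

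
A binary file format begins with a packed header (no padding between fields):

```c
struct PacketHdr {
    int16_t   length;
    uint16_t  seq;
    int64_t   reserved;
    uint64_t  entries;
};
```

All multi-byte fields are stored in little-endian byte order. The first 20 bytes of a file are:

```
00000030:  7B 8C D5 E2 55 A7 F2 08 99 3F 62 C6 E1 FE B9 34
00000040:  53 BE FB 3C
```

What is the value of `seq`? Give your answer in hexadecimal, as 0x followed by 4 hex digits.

`seq` follows `length` (2 bytes), so it starts at byte offset 2 and occupies 2 bytes.
Bytes at offsets 2..3: D5 E2.
Little-endian: lowest address holds the least-significant byte.
Reassemble most-significant byte first: E2 D5 → 0xE2D5.

0xE2D5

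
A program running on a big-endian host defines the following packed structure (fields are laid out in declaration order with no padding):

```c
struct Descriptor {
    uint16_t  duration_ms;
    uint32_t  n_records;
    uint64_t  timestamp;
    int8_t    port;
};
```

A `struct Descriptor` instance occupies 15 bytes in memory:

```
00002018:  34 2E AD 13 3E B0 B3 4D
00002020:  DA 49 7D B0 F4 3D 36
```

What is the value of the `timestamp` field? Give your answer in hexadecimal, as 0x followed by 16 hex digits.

0xB34DDA497DB0F43D

`timestamp` follows `duration_ms` (2 B), `n_records` (4 B), so it starts at offset 2 + 4 = 6 and occupies 8 bytes.
Bytes at offsets 6..13: B3 4D DA 49 7D B0 F4 3D.
In big-endian order the high byte comes first in memory.
The bytes are already most-significant first: 0xB34DDA497DB0F43D.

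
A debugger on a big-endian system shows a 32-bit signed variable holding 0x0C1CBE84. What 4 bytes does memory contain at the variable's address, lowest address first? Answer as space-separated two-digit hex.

0C 1C BE 84

Split into bytes (most-significant first): 0C 1C BE 84.
Big-endian stores the most-significant byte at the lowest address.
So the memory order matches the most-significant-first order: 0C 1C BE 84.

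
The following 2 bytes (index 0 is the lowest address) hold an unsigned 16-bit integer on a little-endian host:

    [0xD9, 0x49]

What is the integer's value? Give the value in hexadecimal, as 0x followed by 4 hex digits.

Little-endian: lowest address holds the least-significant byte.
Reassemble most-significant byte first: 49 D9 → 0x49D9.

0x49D9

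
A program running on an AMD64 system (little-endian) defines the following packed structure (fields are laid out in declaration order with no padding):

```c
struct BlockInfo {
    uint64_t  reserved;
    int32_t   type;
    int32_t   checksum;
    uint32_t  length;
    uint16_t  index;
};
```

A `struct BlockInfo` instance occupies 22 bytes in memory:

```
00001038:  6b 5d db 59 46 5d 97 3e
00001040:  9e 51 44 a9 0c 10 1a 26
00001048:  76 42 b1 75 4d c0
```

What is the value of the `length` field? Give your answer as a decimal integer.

1974551158

`length` follows `reserved` (8 B), `type` (4 B), `checksum` (4 B), so it starts at offset 8 + 4 + 4 = 16 and occupies 4 bytes.
Bytes at offsets 16..19: 76 42 B1 75.
Little-endian stores the least-significant byte at the lowest address.
Reassemble most-significant byte first: 75 B1 42 76 → 0x75B14276.
0x75B14276 = 1974551158.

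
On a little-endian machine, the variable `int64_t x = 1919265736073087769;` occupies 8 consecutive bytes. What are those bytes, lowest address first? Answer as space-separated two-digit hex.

19 0B 37 AC 04 9A A2 1A

1919265736073087769 in hexadecimal, padded to 64 bits, is 0x1AA29A04AC370B19.
Split into bytes (most-significant first): 1A A2 9A 04 AC 37 0B 19.
Little-endian stores the least-significant byte at the lowest address.
So at ascending addresses the bytes are 19 0B 37 AC 04 9A A2 1A.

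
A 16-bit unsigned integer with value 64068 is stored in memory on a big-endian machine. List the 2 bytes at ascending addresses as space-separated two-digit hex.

FA 44

64068 in hexadecimal, padded to 16 bits, is 0xFA44.
Split into bytes (most-significant first): FA 44.
In big-endian order the high byte comes first in memory.
So the memory order matches the most-significant-first order: FA 44.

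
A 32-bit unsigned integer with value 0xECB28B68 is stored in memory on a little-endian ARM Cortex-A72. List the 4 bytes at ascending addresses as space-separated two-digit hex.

68 8B B2 EC

Split into bytes (most-significant first): EC B2 8B 68.
Little-endian stores the least-significant byte at the lowest address.
So at ascending addresses the bytes are 68 8B B2 EC.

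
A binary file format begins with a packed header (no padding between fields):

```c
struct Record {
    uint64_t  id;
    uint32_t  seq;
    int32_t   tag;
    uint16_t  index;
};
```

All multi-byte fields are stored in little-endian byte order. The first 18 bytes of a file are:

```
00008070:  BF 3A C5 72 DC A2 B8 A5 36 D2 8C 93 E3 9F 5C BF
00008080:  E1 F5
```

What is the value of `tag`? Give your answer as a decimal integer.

`tag` follows `id` (8 B), `seq` (4 B), so it starts at offset 8 + 4 = 12 and occupies 4 bytes.
Bytes at offsets 12..15: E3 9F 5C BF.
Little-endian: lowest address holds the least-significant byte.
Reassemble most-significant byte first: BF 5C 9F E3 → 0xBF5C9FE3.
Top bit is set, so as a signed 32-bit value this is 0xBF5C9FE3 − 2^32 = -1084448797.

-1084448797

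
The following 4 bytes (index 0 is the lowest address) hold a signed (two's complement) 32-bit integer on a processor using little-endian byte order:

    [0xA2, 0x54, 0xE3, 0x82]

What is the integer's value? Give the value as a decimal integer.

-2099030878

In little-endian order the low byte comes first in memory.
Reassemble most-significant byte first: 82 E3 54 A2 → 0x82E354A2.
Top bit is set, so as a signed 32-bit value this is 0x82E354A2 − 2^32 = -2099030878.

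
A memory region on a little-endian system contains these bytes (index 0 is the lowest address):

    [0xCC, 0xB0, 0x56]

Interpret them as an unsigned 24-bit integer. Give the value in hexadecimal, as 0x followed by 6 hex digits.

Little-endian stores the least-significant byte at the lowest address.
Reassemble most-significant byte first: 56 B0 CC → 0x56B0CC.

0x56B0CC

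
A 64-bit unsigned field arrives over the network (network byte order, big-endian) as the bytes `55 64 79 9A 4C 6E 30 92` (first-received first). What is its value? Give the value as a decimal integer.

6153176694509154450

Big-endian stores the most-significant byte at the lowest address.
The bytes are already most-significant first: 0x5564799A4C6E3092.
0x5564799A4C6E3092 = 6153176694509154450.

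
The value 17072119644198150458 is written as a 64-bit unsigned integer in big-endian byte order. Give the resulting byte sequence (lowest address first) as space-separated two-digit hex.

EC EC 5A 5D 4B 66 21 3A

17072119644198150458 in hexadecimal, padded to 64 bits, is 0xECEC5A5D4B66213A.
Split into bytes (most-significant first): EC EC 5A 5D 4B 66 21 3A.
Big-endian: lowest address holds the most-significant byte.
So the memory order matches the most-significant-first order: EC EC 5A 5D 4B 66 21 3A.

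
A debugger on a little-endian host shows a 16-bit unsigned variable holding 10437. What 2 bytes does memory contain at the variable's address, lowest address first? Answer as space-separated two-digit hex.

10437 in hexadecimal, padded to 16 bits, is 0x28C5.
Split into bytes (most-significant first): 28 C5.
Little-endian: lowest address holds the least-significant byte.
So at ascending addresses the bytes are C5 28.

C5 28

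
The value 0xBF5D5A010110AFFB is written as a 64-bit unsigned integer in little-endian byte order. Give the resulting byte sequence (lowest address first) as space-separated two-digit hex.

FB AF 10 01 01 5A 5D BF

Split into bytes (most-significant first): BF 5D 5A 01 01 10 AF FB.
Little-endian stores the least-significant byte at the lowest address.
So at ascending addresses the bytes are FB AF 10 01 01 5A 5D BF.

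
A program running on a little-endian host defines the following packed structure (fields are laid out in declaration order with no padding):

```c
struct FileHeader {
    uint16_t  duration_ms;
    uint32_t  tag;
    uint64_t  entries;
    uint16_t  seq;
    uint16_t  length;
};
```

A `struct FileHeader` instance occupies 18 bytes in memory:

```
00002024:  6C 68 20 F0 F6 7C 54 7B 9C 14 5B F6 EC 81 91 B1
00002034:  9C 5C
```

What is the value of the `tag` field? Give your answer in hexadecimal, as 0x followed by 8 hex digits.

`tag` follows `duration_ms` (2 bytes), so it starts at byte offset 2 and occupies 4 bytes.
Bytes at offsets 2..5: 20 F0 F6 7C.
Little-endian: lowest address holds the least-significant byte.
Reassemble most-significant byte first: 7C F6 F0 20 → 0x7CF6F020.

0x7CF6F020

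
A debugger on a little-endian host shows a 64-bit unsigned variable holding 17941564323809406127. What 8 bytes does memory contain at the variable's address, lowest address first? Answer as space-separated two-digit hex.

AF 2C 7B AB B1 3D FD F8

17941564323809406127 in hexadecimal, padded to 64 bits, is 0xF8FD3DB1AB7B2CAF.
Split into bytes (most-significant first): F8 FD 3D B1 AB 7B 2C AF.
Little-endian stores the least-significant byte at the lowest address.
So at ascending addresses the bytes are AF 2C 7B AB B1 3D FD F8.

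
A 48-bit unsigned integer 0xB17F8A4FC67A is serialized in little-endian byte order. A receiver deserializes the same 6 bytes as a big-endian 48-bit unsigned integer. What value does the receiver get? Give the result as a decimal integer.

134992156590001

Stored little-endian, the bytes at ascending addresses are 7A C6 4F 8A 7F B1.
Read back as big-endian, the last byte is least significant, giving 0x7AC64F8A7FB1.
0x7AC64F8A7FB1 = 134992156590001.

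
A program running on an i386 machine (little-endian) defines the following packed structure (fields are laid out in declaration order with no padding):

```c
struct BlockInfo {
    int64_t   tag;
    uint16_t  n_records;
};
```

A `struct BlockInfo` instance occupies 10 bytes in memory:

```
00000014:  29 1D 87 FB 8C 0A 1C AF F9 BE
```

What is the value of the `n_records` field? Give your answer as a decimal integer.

48889

`n_records` follows `tag` (8 bytes), so it starts at byte offset 8 and occupies 2 bytes.
Bytes at offsets 8..9: F9 BE.
In little-endian order the low byte comes first in memory.
Reassemble most-significant byte first: BE F9 → 0xBEF9.
0xBEF9 = 48889.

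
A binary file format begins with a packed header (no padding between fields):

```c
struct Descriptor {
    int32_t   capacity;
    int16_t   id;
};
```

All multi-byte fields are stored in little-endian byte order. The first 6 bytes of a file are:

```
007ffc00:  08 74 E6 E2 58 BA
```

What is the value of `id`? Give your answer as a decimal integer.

-17832

`id` follows `capacity` (4 bytes), so it starts at byte offset 4 and occupies 2 bytes.
Bytes at offsets 4..5: 58 BA.
In little-endian order the low byte comes first in memory.
Reassemble most-significant byte first: BA 58 → 0xBA58.
Top bit is set, so as a signed 16-bit value this is 0xBA58 − 2^16 = -17832.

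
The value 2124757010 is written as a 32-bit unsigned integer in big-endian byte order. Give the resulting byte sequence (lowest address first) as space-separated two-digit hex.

7E A5 38 12

2124757010 in hexadecimal, padded to 32 bits, is 0x7EA53812.
Split into bytes (most-significant first): 7E A5 38 12.
In big-endian order the high byte comes first in memory.
So the memory order matches the most-significant-first order: 7E A5 38 12.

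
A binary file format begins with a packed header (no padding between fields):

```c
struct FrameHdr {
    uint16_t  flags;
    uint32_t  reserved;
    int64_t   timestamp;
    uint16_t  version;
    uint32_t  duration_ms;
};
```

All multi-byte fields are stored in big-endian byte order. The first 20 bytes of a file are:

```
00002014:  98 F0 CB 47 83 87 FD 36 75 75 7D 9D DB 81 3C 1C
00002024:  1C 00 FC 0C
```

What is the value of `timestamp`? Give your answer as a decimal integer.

`timestamp` follows `flags` (2 B), `reserved` (4 B), so it starts at offset 2 + 4 = 6 and occupies 8 bytes.
Bytes at offsets 6..13: FD 36 75 75 7D 9D DB 81.
Big-endian: lowest address holds the most-significant byte.
The bytes are already most-significant first: 0xFD3675757D9DDB81.
Top bit is set, so as a signed 64-bit value this is 0xFD3675757D9DDB81 − 2^64 = -200843985892287615.

-200843985892287615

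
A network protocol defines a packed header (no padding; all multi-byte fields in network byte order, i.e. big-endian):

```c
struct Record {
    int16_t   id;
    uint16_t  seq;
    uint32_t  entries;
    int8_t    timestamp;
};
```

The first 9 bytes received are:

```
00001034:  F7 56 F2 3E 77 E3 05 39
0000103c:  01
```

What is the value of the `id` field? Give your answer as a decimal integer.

`id` is the first field, at byte offset 0, occupying 2 bytes.
Bytes at offsets 0..1: F7 56.
Big-endian stores the most-significant byte at the lowest address.
The bytes are already most-significant first: 0xF756.
Top bit is set, so as a signed 16-bit value this is 0xF756 − 2^16 = -2218.

-2218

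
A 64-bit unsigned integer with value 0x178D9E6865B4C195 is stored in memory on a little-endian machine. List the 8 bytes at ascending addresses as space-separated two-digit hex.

95 C1 B4 65 68 9E 8D 17

Split into bytes (most-significant first): 17 8D 9E 68 65 B4 C1 95.
Little-endian stores the least-significant byte at the lowest address.
So at ascending addresses the bytes are 95 C1 B4 65 68 9E 8D 17.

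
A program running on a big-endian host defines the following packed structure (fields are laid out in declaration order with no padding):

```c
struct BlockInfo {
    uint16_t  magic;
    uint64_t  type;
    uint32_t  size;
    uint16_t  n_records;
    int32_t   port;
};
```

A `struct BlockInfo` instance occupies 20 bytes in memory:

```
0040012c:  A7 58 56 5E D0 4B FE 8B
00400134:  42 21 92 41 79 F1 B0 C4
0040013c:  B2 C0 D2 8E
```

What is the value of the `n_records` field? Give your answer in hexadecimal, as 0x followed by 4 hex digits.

0xB0C4

`n_records` follows `magic` (2 B), `type` (8 B), `size` (4 B), so it starts at offset 2 + 8 + 4 = 14 and occupies 2 bytes.
Bytes at offsets 14..15: B0 C4.
Big-endian stores the most-significant byte at the lowest address.
The bytes are already most-significant first: 0xB0C4.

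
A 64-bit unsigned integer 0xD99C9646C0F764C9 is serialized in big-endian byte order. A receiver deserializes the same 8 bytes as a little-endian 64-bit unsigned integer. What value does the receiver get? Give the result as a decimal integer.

Stored big-endian, the bytes at ascending addresses are D9 9C 96 46 C0 F7 64 C9.
Read back as little-endian, the first byte is least significant, giving 0xC964F7C046969CD9.
0xC964F7C046969CD9 = 14511996304484637913.

14511996304484637913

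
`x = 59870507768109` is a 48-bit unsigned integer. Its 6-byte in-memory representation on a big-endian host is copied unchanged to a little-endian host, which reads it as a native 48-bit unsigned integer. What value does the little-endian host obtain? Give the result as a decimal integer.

59870507768109 in 48-bit hexadecimal is 0x3673B059192D.
Stored big-endian, the bytes at ascending addresses are 36 73 B0 59 19 2D.
Read back as little-endian, the first byte is least significant, giving 0x2D1959B07336.
0x2D1959B07336 = 49586902168374.

49586902168374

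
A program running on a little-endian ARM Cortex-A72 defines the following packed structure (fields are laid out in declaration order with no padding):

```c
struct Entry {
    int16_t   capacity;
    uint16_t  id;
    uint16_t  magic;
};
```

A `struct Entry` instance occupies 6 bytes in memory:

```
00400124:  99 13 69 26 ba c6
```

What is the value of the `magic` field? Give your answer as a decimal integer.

50874

`magic` follows `capacity` (2 B), `id` (2 B), so it starts at offset 2 + 2 = 4 and occupies 2 bytes.
Bytes at offsets 4..5: BA C6.
Little-endian: lowest address holds the least-significant byte.
Reassemble most-significant byte first: C6 BA → 0xC6BA.
0xC6BA = 50874.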